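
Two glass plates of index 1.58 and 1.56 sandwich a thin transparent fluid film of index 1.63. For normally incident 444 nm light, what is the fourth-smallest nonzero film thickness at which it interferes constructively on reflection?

Ray reflecting at the top interface goes from n = 1.58 toward n = 1.63: a half-wave phase shift.
Ray reflecting at the bottom interface goes from n = 1.63 toward n = 1.56: no phase shift.
The two reflections differ by half a wavelength.
With one net inversion, constructive interference in reflection requires 2 n t = (m + ½) λ.
The fourth-smallest nonzero thickness corresponds to m = 3: t = (m + ½) λ / (2 n) = 3.50 × 444 / (2 × 1.63) = 477 nm.

477 nm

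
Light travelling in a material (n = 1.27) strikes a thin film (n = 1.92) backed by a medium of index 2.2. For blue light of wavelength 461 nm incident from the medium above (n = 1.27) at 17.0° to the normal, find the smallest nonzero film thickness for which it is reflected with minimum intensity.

Top surface (1.27 → 1.92): reflection off a higher-index medium gives a half-wave phase shift.
At the lower boundary (n = 1.92 to n = 2.2) the reflected ray undergoes a half-wave phase shift.
Zero or two π shifts → no net half-wave offset.
So the condition for destructive reflection is 2 n t cos θ_r = (m + ½) λ.
Snell's law: 1.27 sin 17.0° = 1.92 sin θ_r → sin θ_r = 0.193, cos θ_r = 0.981.
Minimum at m = 0: t = λ / (4 n cos θ_r) = 461 / (4 × 1.92 × 0.981) = 61.2 nm.

61.2 nm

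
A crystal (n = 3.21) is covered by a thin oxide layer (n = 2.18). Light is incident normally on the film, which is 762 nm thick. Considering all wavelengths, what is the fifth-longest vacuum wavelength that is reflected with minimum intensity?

At the upper boundary (n = 1.0 to n = 2.18) the reflected ray undergoes a half-wave phase shift.
At the lower boundary (n = 2.18 to n = 3.21) the reflected ray undergoes a half-wave phase shift.
Net: no relative phase inversion (both shifts match).
So the condition for destructive reflection is 2 n t = (m + ½) λ.
λ = 2 n t / (m + ½). The fifth-longest wavelength is m = 4: λ = 2 × 2.18 × 762 / 4.50 = 738 nm.

738 nm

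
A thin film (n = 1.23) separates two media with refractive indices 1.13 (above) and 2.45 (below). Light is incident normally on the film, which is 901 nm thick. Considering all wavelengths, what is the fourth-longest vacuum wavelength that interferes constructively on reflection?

Top surface (1.13 → 1.23): reflection off a higher-index medium gives a half-wave phase shift.
Bottom surface (1.23 → 2.45): reflection off a higher-index medium gives a half-wave phase shift.
The two reflections carry the same phase change, so no net offset.
For bright reflection here: 2 n t = m λ.
λ = 2 n t / m. The fourth-longest wavelength is m = 4: λ = 2 × 1.23 × 901 / 4.00 = 554 nm.

554 nm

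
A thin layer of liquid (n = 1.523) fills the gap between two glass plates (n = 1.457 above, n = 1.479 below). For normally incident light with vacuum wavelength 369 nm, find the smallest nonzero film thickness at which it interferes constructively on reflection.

Top surface (1.457 → 1.523): reflection off a higher-index medium gives a half-wave phase shift.
Ray reflecting at the bottom interface goes from n = 1.523 toward n = 1.479: no phase shift.
Net: one phase inversion between the two reflected rays.
For maximum reflection here: 2 n t = (m + ½) λ.
Minimum at m = 0: t = λ / (4 n) = 369 / (4 × 1.523) = 60.6 nm.

60.6 nm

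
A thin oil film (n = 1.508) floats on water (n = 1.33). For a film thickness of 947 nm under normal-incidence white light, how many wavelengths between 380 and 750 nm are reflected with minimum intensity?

4

At the upper boundary (n = 1.0 to n = 1.508) the reflected ray undergoes a half-wave phase shift.
Ray reflecting at the bottom interface goes from n = 1.508 toward n = 1.33: no phase shift.
Exactly one π shift → a net half-wave offset.
For minimum reflection here: 2 n t = m λ.
λ = 2 n t / m = 2856 / m nm.
m=3: 952 nm (IR); m=4: 714 nm (visible); m=5: 571 nm (visible); m=6: 476 nm (visible); m=7: 408 nm (visible); m=8: 357 nm (UV).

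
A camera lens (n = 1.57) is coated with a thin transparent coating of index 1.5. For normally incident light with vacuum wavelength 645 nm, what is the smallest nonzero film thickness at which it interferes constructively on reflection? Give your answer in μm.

0.215 μm

Ray reflecting at the top interface goes from n = 1.0 toward n = 1.5: a half-wave phase shift.
At the lower boundary (n = 1.5 to n = 1.57) the reflected ray undergoes a half-wave phase shift.
Net: no relative phase inversion (both shifts match).
With no net inversion, constructive interference in reflection requires 2 n t = m λ.
The smallest nonzero thickness corresponds to m = 1: t = m λ / (2 n) = 1.00 × 645 / (2 × 1.5) = 215 nm.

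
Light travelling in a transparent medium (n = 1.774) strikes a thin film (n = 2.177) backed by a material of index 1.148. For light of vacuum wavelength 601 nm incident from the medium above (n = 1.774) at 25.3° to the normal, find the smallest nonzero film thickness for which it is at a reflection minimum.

147 nm

Top surface (1.774 → 2.177): reflection off a higher-index medium gives a half-wave phase shift.
Bottom surface (2.177 → 1.148): reflection off a lower-index medium gives no phase shift.
Exactly one π shift → a net half-wave offset.
With one net inversion, destructive interference in reflection requires 2 n t cos θ_r = m λ.
Snell's law: 1.774 sin 25.3° = 2.177 sin θ_r → sin θ_r = 0.348, cos θ_r = 0.937.
Minimum nonzero at m = 1: t = λ / (2 n cos θ_r) = 601 / (2 × 2.177 × 0.937) = 147 nm.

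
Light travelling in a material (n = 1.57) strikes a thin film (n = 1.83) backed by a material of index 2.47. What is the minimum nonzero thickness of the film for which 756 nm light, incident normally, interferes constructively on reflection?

207 nm

Top surface (1.57 → 1.83): reflection off a higher-index medium gives a half-wave phase shift.
At the lower boundary (n = 1.83 to n = 2.47) the reflected ray undergoes a half-wave phase shift.
The two reflections carry the same phase change, so no net offset.
So the condition for constructive reflection is 2 n t = m λ.
Minimum nonzero at m = 1: t = λ / (2 n) = 756 / (2 × 1.83) = 207 nm.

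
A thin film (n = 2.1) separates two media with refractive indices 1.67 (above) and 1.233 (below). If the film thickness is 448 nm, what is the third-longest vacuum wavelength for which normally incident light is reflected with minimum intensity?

Ray reflecting at the top interface goes from n = 1.67 toward n = 2.1: a half-wave phase shift.
At the lower boundary (n = 2.1 to n = 1.233) the reflected ray undergoes no phase shift.
Net: one phase inversion between the two reflected rays.
With one net inversion, destructive interference in reflection requires 2 n t = m λ.
λ = 2 n t / m. The third-longest wavelength is m = 3: λ = 2 × 2.1 × 448 / 3.00 = 627 nm.

627 nm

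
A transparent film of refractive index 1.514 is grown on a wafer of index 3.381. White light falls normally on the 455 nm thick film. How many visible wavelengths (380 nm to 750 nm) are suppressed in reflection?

At the upper boundary (n = 1.0 to n = 1.514) the reflected ray undergoes a half-wave phase shift.
Bottom surface (1.514 → 3.381): reflection off a higher-index medium gives a half-wave phase shift.
Net: no relative phase inversion (both shifts match).
For dark reflection here: 2 n t = (m + ½) λ.
λ = 2 n t / (m + ½) = 1378 / (m + ½) nm.
m=1: 918 nm (IR); m=2: 551 nm (visible); m=3: 394 nm (visible); m=4: 306 nm (UV).

2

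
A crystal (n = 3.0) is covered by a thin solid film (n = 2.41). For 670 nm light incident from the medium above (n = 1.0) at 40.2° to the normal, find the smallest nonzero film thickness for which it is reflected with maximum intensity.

Top surface (1.0 → 2.41): reflection off a higher-index medium gives a half-wave phase shift.
Ray reflecting at the bottom interface goes from n = 2.41 toward n = 3.0: a half-wave phase shift.
Zero or two π shifts → no net half-wave offset.
For bright reflection here: 2 n t cos θ_r = m λ.
Snell's law: 1.0 sin 40.2° = 2.41 sin θ_r → sin θ_r = 0.268, cos θ_r = 0.963.
Minimum nonzero at m = 1: t = λ / (2 n cos θ_r) = 670 / (2 × 2.41 × 0.963) = 144 nm.

144 nm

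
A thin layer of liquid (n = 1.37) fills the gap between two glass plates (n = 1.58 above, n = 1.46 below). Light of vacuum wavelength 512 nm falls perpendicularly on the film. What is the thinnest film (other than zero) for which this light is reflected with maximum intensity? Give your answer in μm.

0.0934 μm

Ray reflecting at the top interface goes from n = 1.58 toward n = 1.37: no phase shift.
At the lower boundary (n = 1.37 to n = 1.46) the reflected ray undergoes a half-wave phase shift.
Exactly one π shift → a net half-wave offset.
So the condition for constructive reflection is 2 n t = (m + ½) λ.
Minimum at m = 0: t = λ / (4 n) = 512 / (4 × 1.37) = 93.4 nm.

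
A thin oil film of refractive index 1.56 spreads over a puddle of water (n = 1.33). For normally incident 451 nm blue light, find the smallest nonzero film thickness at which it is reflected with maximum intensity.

At the upper boundary (n = 1.0 to n = 1.56) the reflected ray undergoes a half-wave phase shift.
Bottom surface (1.56 → 1.33): reflection off a lower-index medium gives no phase shift.
The two reflections differ by half a wavelength.
So the condition for constructive reflection is 2 n t = (m + ½) λ.
Minimum at m = 0: t = λ / (4 n) = 451 / (4 × 1.56) = 72.3 nm.

72.3 nm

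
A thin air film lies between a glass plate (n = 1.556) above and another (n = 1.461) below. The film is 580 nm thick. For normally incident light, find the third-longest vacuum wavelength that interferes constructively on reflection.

Ray reflecting at the top interface goes from n = 1.556 toward n = 1.0: no phase shift.
Bottom surface (1.0 → 1.461): reflection off a higher-index medium gives a half-wave phase shift.
Exactly one π shift → a net half-wave offset.
With one net inversion, constructive interference in reflection requires 2 n t = (m + ½) λ.
λ = 2 n t / (m + ½). The third-longest wavelength is m = 2: λ = 2 × 1.0 × 580 / 2.50 = 464 nm.

464 nm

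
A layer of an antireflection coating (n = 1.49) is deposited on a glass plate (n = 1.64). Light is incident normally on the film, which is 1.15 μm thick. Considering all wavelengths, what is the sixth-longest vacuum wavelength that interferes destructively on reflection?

623 nm

At the upper boundary (n = 1.0 to n = 1.49) the reflected ray undergoes a half-wave phase shift.
Ray reflecting at the bottom interface goes from n = 1.49 toward n = 1.64: a half-wave phase shift.
The two reflections carry the same phase change, so no net offset.
With no net inversion, destructive interference in reflection requires 2 n t = (m + ½) λ.
λ = 2 n t / (m + ½). The sixth-longest wavelength is m = 5: λ = 2 × 1.49 × 1150 / 5.50 = 623 nm.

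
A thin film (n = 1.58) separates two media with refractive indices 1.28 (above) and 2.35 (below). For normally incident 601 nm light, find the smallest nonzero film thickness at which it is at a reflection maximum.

190 nm

At the upper boundary (n = 1.28 to n = 1.58) the reflected ray undergoes a half-wave phase shift.
Bottom surface (1.58 → 2.35): reflection off a higher-index medium gives a half-wave phase shift.
The two reflections carry the same phase change, so no net offset.
With no net inversion, constructive interference in reflection requires 2 n t = m λ.
Minimum nonzero at m = 1: t = λ / (2 n) = 601 / (2 × 1.58) = 190 nm.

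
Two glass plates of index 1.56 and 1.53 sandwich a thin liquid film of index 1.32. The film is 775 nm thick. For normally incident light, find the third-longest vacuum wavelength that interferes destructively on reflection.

682 nm

Ray reflecting at the top interface goes from n = 1.56 toward n = 1.32: no phase shift.
Bottom surface (1.32 → 1.53): reflection off a higher-index medium gives a half-wave phase shift.
Net: one phase inversion between the two reflected rays.
For weak reflection here: 2 n t = m λ.
λ = 2 n t / m. The third-longest wavelength is m = 3: λ = 2 × 1.32 × 775 / 3.00 = 682 nm.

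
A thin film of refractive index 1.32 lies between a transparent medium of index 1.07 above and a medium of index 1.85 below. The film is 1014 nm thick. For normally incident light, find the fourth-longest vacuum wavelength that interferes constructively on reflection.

At the upper boundary (n = 1.07 to n = 1.32) the reflected ray undergoes a half-wave phase shift.
At the lower boundary (n = 1.32 to n = 1.85) the reflected ray undergoes a half-wave phase shift.
Net: no relative phase inversion (both shifts match).
So the condition for constructive reflection is 2 n t = m λ.
λ = 2 n t / m. The fourth-longest wavelength is m = 4: λ = 2 × 1.32 × 1014 / 4.00 = 669 nm.

669 nm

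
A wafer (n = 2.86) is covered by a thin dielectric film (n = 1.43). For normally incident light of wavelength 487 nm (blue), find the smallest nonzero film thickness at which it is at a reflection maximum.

At the upper boundary (n = 1.0 to n = 1.43) the reflected ray undergoes a half-wave phase shift.
Ray reflecting at the bottom interface goes from n = 1.43 toward n = 2.86: a half-wave phase shift.
Zero or two π shifts → no net half-wave offset.
For bright reflection here: 2 n t = m λ.
Minimum nonzero at m = 1: t = λ / (2 n) = 487 / (2 × 1.43) = 170 nm.

170 nm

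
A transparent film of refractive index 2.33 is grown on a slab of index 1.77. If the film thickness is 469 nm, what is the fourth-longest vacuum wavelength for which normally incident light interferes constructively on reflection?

At the upper boundary (n = 1.0 to n = 2.33) the reflected ray undergoes a half-wave phase shift.
Bottom surface (2.33 → 1.77): reflection off a lower-index medium gives no phase shift.
Net: one phase inversion between the two reflected rays.
With one net inversion, constructive interference in reflection requires 2 n t = (m + ½) λ.
λ = 2 n t / (m + ½). The fourth-longest wavelength is m = 3: λ = 2 × 2.33 × 469 / 3.50 = 624 nm.

624 nm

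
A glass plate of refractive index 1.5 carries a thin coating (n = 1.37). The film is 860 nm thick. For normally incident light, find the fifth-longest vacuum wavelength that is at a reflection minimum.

Top surface (1.0 → 1.37): reflection off a higher-index medium gives a half-wave phase shift.
Bottom surface (1.37 → 1.5): reflection off a higher-index medium gives a half-wave phase shift.
The two reflections carry the same phase change, so no net offset.
So the condition for destructive reflection is 2 n t = (m + ½) λ.
λ = 2 n t / (m + ½). The fifth-longest wavelength is m = 4: λ = 2 × 1.37 × 860 / 4.50 = 524 nm.

524 nm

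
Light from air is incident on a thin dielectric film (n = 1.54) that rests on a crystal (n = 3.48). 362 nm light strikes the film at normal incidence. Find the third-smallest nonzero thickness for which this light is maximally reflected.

353 nm

At the upper boundary (n = 1.0 to n = 1.54) the reflected ray undergoes a half-wave phase shift.
At the lower boundary (n = 1.54 to n = 3.48) the reflected ray undergoes a half-wave phase shift.
The two reflections carry the same phase change, so no net offset.
With no net inversion, constructive interference in reflection requires 2 n t = m λ.
The third-smallest nonzero thickness corresponds to m = 3: t = m λ / (2 n) = 3.00 × 362 / (2 × 1.54) = 353 nm.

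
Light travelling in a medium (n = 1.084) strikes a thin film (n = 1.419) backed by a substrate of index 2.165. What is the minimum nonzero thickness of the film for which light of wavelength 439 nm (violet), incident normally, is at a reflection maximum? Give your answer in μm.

At the upper boundary (n = 1.084 to n = 1.419) the reflected ray undergoes a half-wave phase shift.
Bottom surface (1.419 → 2.165): reflection off a higher-index medium gives a half-wave phase shift.
The two reflections carry the same phase change, so no net offset.
With no net inversion, constructive interference in reflection requires 2 n t = m λ.
Minimum nonzero at m = 1: t = λ / (2 n) = 439 / (2 × 1.419) = 155 nm.

0.155 μm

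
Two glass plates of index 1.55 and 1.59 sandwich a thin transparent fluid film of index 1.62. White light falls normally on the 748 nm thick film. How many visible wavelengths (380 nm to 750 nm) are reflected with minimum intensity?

3

Ray reflecting at the top interface goes from n = 1.55 toward n = 1.62: a half-wave phase shift.
Ray reflecting at the bottom interface goes from n = 1.62 toward n = 1.59: no phase shift.
Exactly one π shift → a net half-wave offset.
With one net inversion, destructive interference in reflection requires 2 n t = m λ.
λ = 2 n t / m = 2424 / m nm.
m=3: 808 nm (IR); m=4: 606 nm (visible); m=5: 485 nm (visible); m=6: 404 nm (visible); m=7: 346 nm (UV).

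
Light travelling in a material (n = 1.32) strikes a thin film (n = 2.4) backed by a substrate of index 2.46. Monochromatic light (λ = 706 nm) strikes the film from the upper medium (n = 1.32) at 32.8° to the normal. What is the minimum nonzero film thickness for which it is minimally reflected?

Top surface (1.32 → 2.4): reflection off a higher-index medium gives a half-wave phase shift.
At the lower boundary (n = 2.4 to n = 2.46) the reflected ray undergoes a half-wave phase shift.
The two reflections carry the same phase change, so no net offset.
So the condition for destructive reflection is 2 n t cos θ_r = (m + ½) λ.
Snell's law: 1.32 sin 32.8° = 2.4 sin θ_r → sin θ_r = 0.298, cos θ_r = 0.955.
Minimum at m = 0: t = λ / (4 n cos θ_r) = 706 / (4 × 2.4 × 0.955) = 77.0 nm.

77.0 nm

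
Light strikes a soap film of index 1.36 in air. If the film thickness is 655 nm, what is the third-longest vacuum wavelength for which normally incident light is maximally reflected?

713 nm

Top surface (1.0 → 1.36): reflection off a higher-index medium gives a half-wave phase shift.
Bottom surface (1.36 → 1.0): reflection off a lower-index medium gives no phase shift.
Exactly one π shift → a net half-wave offset.
So the condition for constructive reflection is 2 n t = (m + ½) λ.
λ = 2 n t / (m + ½). The third-longest wavelength is m = 2: λ = 2 × 1.36 × 655 / 2.50 = 713 nm.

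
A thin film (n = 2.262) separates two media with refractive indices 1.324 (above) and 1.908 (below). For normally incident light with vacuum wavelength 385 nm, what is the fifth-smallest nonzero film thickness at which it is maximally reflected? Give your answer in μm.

Top surface (1.324 → 2.262): reflection off a higher-index medium gives a half-wave phase shift.
Ray reflecting at the bottom interface goes from n = 2.262 toward n = 1.908: no phase shift.
The two reflections differ by half a wavelength.
For maximum reflection here: 2 n t = (m + ½) λ.
The fifth-smallest nonzero thickness corresponds to m = 4: t = (m + ½) λ / (2 n) = 4.50 × 385 / (2 × 2.262) = 383 nm.

0.383 μm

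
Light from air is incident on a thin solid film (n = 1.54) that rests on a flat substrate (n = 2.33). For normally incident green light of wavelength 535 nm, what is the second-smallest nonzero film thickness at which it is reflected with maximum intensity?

Top surface (1.0 → 1.54): reflection off a higher-index medium gives a half-wave phase shift.
Ray reflecting at the bottom interface goes from n = 1.54 toward n = 2.33: a half-wave phase shift.
Zero or two π shifts → no net half-wave offset.
With no net inversion, constructive interference in reflection requires 2 n t = m λ.
The second-smallest nonzero thickness corresponds to m = 2: t = m λ / (2 n) = 2.00 × 535 / (2 × 1.54) = 347 nm.

347 nm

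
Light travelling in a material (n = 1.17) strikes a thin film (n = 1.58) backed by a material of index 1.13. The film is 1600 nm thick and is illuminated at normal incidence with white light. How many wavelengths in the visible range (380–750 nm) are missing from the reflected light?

7

At the upper boundary (n = 1.17 to n = 1.58) the reflected ray undergoes a half-wave phase shift.
At the lower boundary (n = 1.58 to n = 1.13) the reflected ray undergoes no phase shift.
Exactly one π shift → a net half-wave offset.
For minimum reflection here: 2 n t = m λ.
λ = 2 n t / m = 5056 / m nm.
m=6: 843 nm (IR); m=7: 722 nm (visible); m=8: 632 nm (visible); m=9: 562 nm (visible); m=10: 506 nm (visible); m=11: 460 nm (visible); m=12: 421 nm (visible); m=13: 389 nm (visible); m=14: 361 nm (UV).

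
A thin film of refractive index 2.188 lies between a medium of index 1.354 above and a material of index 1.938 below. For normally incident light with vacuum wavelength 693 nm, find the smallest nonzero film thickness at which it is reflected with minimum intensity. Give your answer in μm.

0.158 μm

Top surface (1.354 → 2.188): reflection off a higher-index medium gives a half-wave phase shift.
Bottom surface (2.188 → 1.938): reflection off a lower-index medium gives no phase shift.
The two reflections differ by half a wavelength.
With one net inversion, destructive interference in reflection requires 2 n t = m λ.
Minimum nonzero at m = 1: t = λ / (2 n) = 693 / (2 × 2.188) = 158 nm.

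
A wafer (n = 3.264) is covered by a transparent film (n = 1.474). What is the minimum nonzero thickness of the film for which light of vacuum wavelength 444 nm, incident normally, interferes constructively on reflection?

151 nm

Top surface (1.0 → 1.474): reflection off a higher-index medium gives a half-wave phase shift.
Bottom surface (1.474 → 3.264): reflection off a higher-index medium gives a half-wave phase shift.
Net: no relative phase inversion (both shifts match).
So the condition for constructive reflection is 2 n t = m λ.
Minimum nonzero at m = 1: t = λ / (2 n) = 444 / (2 × 1.474) = 151 nm.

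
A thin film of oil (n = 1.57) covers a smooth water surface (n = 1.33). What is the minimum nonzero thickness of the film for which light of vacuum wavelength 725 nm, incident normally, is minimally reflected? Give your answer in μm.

At the upper boundary (n = 1.0 to n = 1.57) the reflected ray undergoes a half-wave phase shift.
Bottom surface (1.57 → 1.33): reflection off a lower-index medium gives no phase shift.
The two reflections differ by half a wavelength.
With one net inversion, destructive interference in reflection requires 2 n t = m λ.
Minimum nonzero at m = 1: t = λ / (2 n) = 725 / (2 × 1.57) = 231 nm.

0.231 μm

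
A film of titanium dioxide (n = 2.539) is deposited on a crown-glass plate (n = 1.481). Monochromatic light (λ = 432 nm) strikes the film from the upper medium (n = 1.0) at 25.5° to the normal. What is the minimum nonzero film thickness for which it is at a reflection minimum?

86.3 nm

At the upper boundary (n = 1.0 to n = 2.539) the reflected ray undergoes a half-wave phase shift.
Ray reflecting at the bottom interface goes from n = 2.539 toward n = 1.481: no phase shift.
The two reflections differ by half a wavelength.
So the condition for destructive reflection is 2 n t cos θ_r = m λ.
Snell's law: 1.0 sin 25.5° = 2.539 sin θ_r → sin θ_r = 0.170, cos θ_r = 0.986.
Minimum nonzero at m = 1: t = λ / (2 n cos θ_r) = 432 / (2 × 2.539 × 0.986) = 86.3 nm.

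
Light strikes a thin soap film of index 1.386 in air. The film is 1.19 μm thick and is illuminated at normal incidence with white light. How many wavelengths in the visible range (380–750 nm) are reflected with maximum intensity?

5

At the upper boundary (n = 1.0 to n = 1.386) the reflected ray undergoes a half-wave phase shift.
Bottom surface (1.386 → 1.0): reflection off a lower-index medium gives no phase shift.
The two reflections differ by half a wavelength.
With one net inversion, constructive interference in reflection requires 2 n t = (m + ½) λ.
λ = 2 n t / (m + ½) = 3299 / (m + ½) nm.
m=3: 942 nm (IR); m=4: 733 nm (visible); m=5: 600 nm (visible); m=6: 507 nm (visible); m=7: 440 nm (visible); m=8: 388 nm (visible); m=9: 347 nm (UV).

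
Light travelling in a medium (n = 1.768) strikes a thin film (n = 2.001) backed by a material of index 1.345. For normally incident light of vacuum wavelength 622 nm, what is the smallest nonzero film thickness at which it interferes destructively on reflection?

155 nm

Top surface (1.768 → 2.001): reflection off a higher-index medium gives a half-wave phase shift.
Bottom surface (2.001 → 1.345): reflection off a lower-index medium gives no phase shift.
Net: one phase inversion between the two reflected rays.
For dark reflection here: 2 n t = m λ.
The smallest nonzero thickness corresponds to m = 1: t = m λ / (2 n) = 1.00 × 622 / (2 × 2.001) = 155 nm.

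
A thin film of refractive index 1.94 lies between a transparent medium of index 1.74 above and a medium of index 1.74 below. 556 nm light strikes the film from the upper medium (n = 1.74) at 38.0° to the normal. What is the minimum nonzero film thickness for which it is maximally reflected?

85.9 nm

At the upper boundary (n = 1.74 to n = 1.94) the reflected ray undergoes a half-wave phase shift.
Bottom surface (1.94 → 1.74): reflection off a lower-index medium gives no phase shift.
Net: one phase inversion between the two reflected rays.
So the condition for constructive reflection is 2 n t cos θ_r = (m + ½) λ.
Snell's law: 1.74 sin 38.0° = 1.94 sin θ_r → sin θ_r = 0.552, cos θ_r = 0.834.
Minimum at m = 0: t = λ / (4 n cos θ_r) = 556 / (4 × 1.94 × 0.834) = 85.9 nm.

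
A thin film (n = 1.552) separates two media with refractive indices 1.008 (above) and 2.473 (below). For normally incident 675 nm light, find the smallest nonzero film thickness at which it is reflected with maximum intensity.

Top surface (1.008 → 1.552): reflection off a higher-index medium gives a half-wave phase shift.
Bottom surface (1.552 → 2.473): reflection off a higher-index medium gives a half-wave phase shift.
Net: no relative phase inversion (both shifts match).
With no net inversion, constructive interference in reflection requires 2 n t = m λ.
Minimum nonzero at m = 1: t = λ / (2 n) = 675 / (2 × 1.552) = 217 nm.

217 nm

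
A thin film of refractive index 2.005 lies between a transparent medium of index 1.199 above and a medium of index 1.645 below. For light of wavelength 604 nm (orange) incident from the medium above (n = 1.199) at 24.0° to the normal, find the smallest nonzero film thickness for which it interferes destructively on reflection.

155 nm

Top surface (1.199 → 2.005): reflection off a higher-index medium gives a half-wave phase shift.
At the lower boundary (n = 2.005 to n = 1.645) the reflected ray undergoes no phase shift.
Exactly one π shift → a net half-wave offset.
So the condition for destructive reflection is 2 n t cos θ_r = m λ.
Snell's law: 1.199 sin 24.0° = 2.005 sin θ_r → sin θ_r = 0.243, cos θ_r = 0.970.
Minimum nonzero at m = 1: t = λ / (2 n cos θ_r) = 604 / (2 × 2.005 × 0.970) = 155 nm.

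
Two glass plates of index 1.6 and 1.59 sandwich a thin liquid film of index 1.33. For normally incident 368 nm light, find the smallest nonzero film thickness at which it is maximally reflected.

Ray reflecting at the top interface goes from n = 1.6 toward n = 1.33: no phase shift.
At the lower boundary (n = 1.33 to n = 1.59) the reflected ray undergoes a half-wave phase shift.
Net: one phase inversion between the two reflected rays.
With one net inversion, constructive interference in reflection requires 2 n t = (m + ½) λ.
Minimum at m = 0: t = λ / (4 n) = 368 / (4 × 1.33) = 69.2 nm.

69.2 nm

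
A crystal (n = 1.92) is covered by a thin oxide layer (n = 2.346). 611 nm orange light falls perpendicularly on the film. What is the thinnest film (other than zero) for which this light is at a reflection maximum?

65.1 nm

Ray reflecting at the top interface goes from n = 1.0 toward n = 2.346: a half-wave phase shift.
Bottom surface (2.346 → 1.92): reflection off a lower-index medium gives no phase shift.
Exactly one π shift → a net half-wave offset.
So the condition for constructive reflection is 2 n t = (m + ½) λ.
Minimum at m = 0: t = λ / (4 n) = 611 / (4 × 2.346) = 65.1 nm.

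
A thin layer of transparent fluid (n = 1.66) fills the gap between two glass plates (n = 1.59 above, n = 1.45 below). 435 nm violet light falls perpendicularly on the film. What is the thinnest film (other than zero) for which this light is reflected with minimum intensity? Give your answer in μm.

0.131 μm

At the upper boundary (n = 1.59 to n = 1.66) the reflected ray undergoes a half-wave phase shift.
At the lower boundary (n = 1.66 to n = 1.45) the reflected ray undergoes no phase shift.
Exactly one π shift → a net half-wave offset.
For weak reflection here: 2 n t = m λ.
Minimum nonzero at m = 1: t = λ / (2 n) = 435 / (2 × 1.66) = 131 nm.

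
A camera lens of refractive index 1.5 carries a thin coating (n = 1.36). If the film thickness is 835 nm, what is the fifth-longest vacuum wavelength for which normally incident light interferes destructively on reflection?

505 nm

Ray reflecting at the top interface goes from n = 1.0 toward n = 1.36: a half-wave phase shift.
At the lower boundary (n = 1.36 to n = 1.5) the reflected ray undergoes a half-wave phase shift.
The two reflections carry the same phase change, so no net offset.
For minimum reflection here: 2 n t = (m + ½) λ.
λ = 2 n t / (m + ½). The fifth-longest wavelength is m = 4: λ = 2 × 1.36 × 835 / 4.50 = 505 nm.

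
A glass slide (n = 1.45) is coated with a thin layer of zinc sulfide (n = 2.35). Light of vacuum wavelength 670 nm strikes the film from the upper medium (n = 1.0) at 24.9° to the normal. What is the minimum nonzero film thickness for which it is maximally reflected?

Ray reflecting at the top interface goes from n = 1.0 toward n = 2.35: a half-wave phase shift.
Ray reflecting at the bottom interface goes from n = 2.35 toward n = 1.45: no phase shift.
Net: one phase inversion between the two reflected rays.
With one net inversion, constructive interference in reflection requires 2 n t cos θ_r = (m + ½) λ.
Snell's law: 1.0 sin 24.9° = 2.35 sin θ_r → sin θ_r = 0.179, cos θ_r = 0.984.
Minimum at m = 0: t = λ / (4 n cos θ_r) = 670 / (4 × 2.35 × 0.984) = 72.4 nm.

72.4 nm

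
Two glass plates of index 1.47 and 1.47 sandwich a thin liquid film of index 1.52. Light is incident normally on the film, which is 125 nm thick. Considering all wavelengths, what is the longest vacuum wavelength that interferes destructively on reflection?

Ray reflecting at the top interface goes from n = 1.47 toward n = 1.52: a half-wave phase shift.
Ray reflecting at the bottom interface goes from n = 1.52 toward n = 1.47: no phase shift.
Exactly one π shift → a net half-wave offset.
For dark reflection here: 2 n t = m λ.
λ = 2 n t / m. The longest wavelength is m = 1: λ = 2 × 1.52 × 125 / 1.00 = 380 nm.

380 nm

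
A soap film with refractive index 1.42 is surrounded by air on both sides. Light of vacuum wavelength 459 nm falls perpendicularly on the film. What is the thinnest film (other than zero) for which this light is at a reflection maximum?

80.8 nm

At the upper boundary (n = 1.0 to n = 1.42) the reflected ray undergoes a half-wave phase shift.
Bottom surface (1.42 → 1.0): reflection off a lower-index medium gives no phase shift.
The two reflections differ by half a wavelength.
For maximum reflection here: 2 n t = (m + ½) λ.
Minimum at m = 0: t = λ / (4 n) = 459 / (4 × 1.42) = 80.8 nm.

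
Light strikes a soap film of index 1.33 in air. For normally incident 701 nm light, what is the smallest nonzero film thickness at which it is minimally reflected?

264 nm

Ray reflecting at the top interface goes from n = 1.0 toward n = 1.33: a half-wave phase shift.
Ray reflecting at the bottom interface goes from n = 1.33 toward n = 1.0: no phase shift.
Exactly one π shift → a net half-wave offset.
With one net inversion, destructive interference in reflection requires 2 n t = m λ.
The smallest nonzero thickness corresponds to m = 1: t = m λ / (2 n) = 1.00 × 701 / (2 × 1.33) = 264 nm.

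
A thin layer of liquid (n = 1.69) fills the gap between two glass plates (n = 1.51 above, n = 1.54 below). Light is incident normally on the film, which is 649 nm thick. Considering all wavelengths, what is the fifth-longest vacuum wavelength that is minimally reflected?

439 nm

Top surface (1.51 → 1.69): reflection off a higher-index medium gives a half-wave phase shift.
At the lower boundary (n = 1.69 to n = 1.54) the reflected ray undergoes no phase shift.
The two reflections differ by half a wavelength.
With one net inversion, destructive interference in reflection requires 2 n t = m λ.
λ = 2 n t / m. The fifth-longest wavelength is m = 5: λ = 2 × 1.69 × 649 / 5.00 = 439 nm.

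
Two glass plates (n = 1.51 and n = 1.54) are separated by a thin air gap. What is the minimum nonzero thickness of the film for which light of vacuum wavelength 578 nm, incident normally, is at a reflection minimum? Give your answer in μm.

At the upper boundary (n = 1.51 to n = 1.0) the reflected ray undergoes no phase shift.
Bottom surface (1.0 → 1.54): reflection off a higher-index medium gives a half-wave phase shift.
Exactly one π shift → a net half-wave offset.
For minimum reflection here: 2 n t = m λ.
Minimum nonzero at m = 1: t = λ / (2 n) = 578 / (2 × 1.0) = 289 nm.

0.289 μm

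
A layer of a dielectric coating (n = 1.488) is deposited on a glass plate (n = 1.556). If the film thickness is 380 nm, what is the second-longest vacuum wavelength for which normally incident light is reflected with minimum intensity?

At the upper boundary (n = 1.0 to n = 1.488) the reflected ray undergoes a half-wave phase shift.
Ray reflecting at the bottom interface goes from n = 1.488 toward n = 1.556: a half-wave phase shift.
Zero or two π shifts → no net half-wave offset.
So the condition for destructive reflection is 2 n t = (m + ½) λ.
λ = 2 n t / (m + ½). The second-longest wavelength is m = 1: λ = 2 × 1.488 × 380 / 1.50 = 754 nm.

754 nm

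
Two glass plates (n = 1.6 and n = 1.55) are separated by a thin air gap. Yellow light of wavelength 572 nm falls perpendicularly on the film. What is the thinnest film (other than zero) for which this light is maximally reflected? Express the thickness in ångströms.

Ray reflecting at the top interface goes from n = 1.6 toward n = 1.0: no phase shift.
Ray reflecting at the bottom interface goes from n = 1.0 toward n = 1.55: a half-wave phase shift.
The two reflections differ by half a wavelength.
For maximum reflection here: 2 n t = (m + ½) λ.
Minimum at m = 0: t = λ / (4 n) = 572 / (4 × 1.0) = 143 nm.

1430 Å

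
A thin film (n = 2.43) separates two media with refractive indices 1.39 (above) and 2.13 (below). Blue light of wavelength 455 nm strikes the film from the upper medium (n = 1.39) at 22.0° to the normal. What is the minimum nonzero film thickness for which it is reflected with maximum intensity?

47.9 nm

Ray reflecting at the top interface goes from n = 1.39 toward n = 2.43: a half-wave phase shift.
Ray reflecting at the bottom interface goes from n = 2.43 toward n = 2.13: no phase shift.
The two reflections differ by half a wavelength.
With one net inversion, constructive interference in reflection requires 2 n t cos θ_r = (m + ½) λ.
Snell's law: 1.39 sin 22.0° = 2.43 sin θ_r → sin θ_r = 0.214, cos θ_r = 0.977.
Minimum at m = 0: t = λ / (4 n cos θ_r) = 455 / (4 × 2.43 × 0.977) = 47.9 nm.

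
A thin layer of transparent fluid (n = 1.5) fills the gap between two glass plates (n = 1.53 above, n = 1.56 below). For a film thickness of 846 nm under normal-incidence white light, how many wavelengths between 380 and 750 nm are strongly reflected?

4

Top surface (1.53 → 1.5): reflection off a lower-index medium gives no phase shift.
Ray reflecting at the bottom interface goes from n = 1.5 toward n = 1.56: a half-wave phase shift.
The two reflections differ by half a wavelength.
With one net inversion, constructive interference in reflection requires 2 n t = (m + ½) λ.
λ = 2 n t / (m + ½) = 2538 / (m + ½) nm.
m=2: 1015 nm (IR); m=3: 725 nm (visible); m=4: 564 nm (visible); m=5: 461 nm (visible); m=6: 390 nm (visible); m=7: 338 nm (UV).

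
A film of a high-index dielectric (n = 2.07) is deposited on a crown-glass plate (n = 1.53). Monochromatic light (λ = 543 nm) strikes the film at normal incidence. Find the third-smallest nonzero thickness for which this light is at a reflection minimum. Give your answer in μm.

0.393 μm

At the upper boundary (n = 1.0 to n = 2.07) the reflected ray undergoes a half-wave phase shift.
Bottom surface (2.07 → 1.53): reflection off a lower-index medium gives no phase shift.
The two reflections differ by half a wavelength.
With one net inversion, destructive interference in reflection requires 2 n t = m λ.
The third-smallest nonzero thickness corresponds to m = 3: t = m λ / (2 n) = 3.00 × 543 / (2 × 2.07) = 393 nm.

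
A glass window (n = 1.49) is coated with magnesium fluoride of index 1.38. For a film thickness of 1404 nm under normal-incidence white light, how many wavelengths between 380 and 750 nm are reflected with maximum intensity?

Ray reflecting at the top interface goes from n = 1.0 toward n = 1.38: a half-wave phase shift.
Ray reflecting at the bottom interface goes from n = 1.38 toward n = 1.49: a half-wave phase shift.
The two reflections carry the same phase change, so no net offset.
For bright reflection here: 2 n t = m λ.
λ = 2 n t / m = 3875 / m nm.
m=5: 775 nm (IR); m=6: 646 nm (visible); m=7: 554 nm (visible); m=8: 484 nm (visible); m=9: 431 nm (visible); m=10: 388 nm (visible); m=11: 352 nm (UV).

5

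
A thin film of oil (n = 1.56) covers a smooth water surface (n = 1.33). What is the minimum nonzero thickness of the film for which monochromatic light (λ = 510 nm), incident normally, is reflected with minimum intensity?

163 nm

At the upper boundary (n = 1.0 to n = 1.56) the reflected ray undergoes a half-wave phase shift.
At the lower boundary (n = 1.56 to n = 1.33) the reflected ray undergoes no phase shift.
Net: one phase inversion between the two reflected rays.
For weak reflection here: 2 n t = m λ.
Minimum nonzero at m = 1: t = λ / (2 n) = 510 / (2 × 1.56) = 163 nm.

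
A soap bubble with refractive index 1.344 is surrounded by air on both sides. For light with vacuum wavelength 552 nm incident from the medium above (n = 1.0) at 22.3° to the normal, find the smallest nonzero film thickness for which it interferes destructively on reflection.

Ray reflecting at the top interface goes from n = 1.0 toward n = 1.344: a half-wave phase shift.
At the lower boundary (n = 1.344 to n = 1.0) the reflected ray undergoes no phase shift.
Net: one phase inversion between the two reflected rays.
With one net inversion, destructive interference in reflection requires 2 n t cos θ_r = m λ.
Snell's law: 1.0 sin 22.3° = 1.344 sin θ_r → sin θ_r = 0.282, cos θ_r = 0.959.
Minimum nonzero at m = 1: t = λ / (2 n cos θ_r) = 552 / (2 × 1.344 × 0.959) = 214 nm.

214 nm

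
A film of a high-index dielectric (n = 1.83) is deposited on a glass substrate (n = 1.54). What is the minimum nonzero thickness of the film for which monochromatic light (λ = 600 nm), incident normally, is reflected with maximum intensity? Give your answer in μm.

Top surface (1.0 → 1.83): reflection off a higher-index medium gives a half-wave phase shift.
At the lower boundary (n = 1.83 to n = 1.54) the reflected ray undergoes no phase shift.
The two reflections differ by half a wavelength.
With one net inversion, constructive interference in reflection requires 2 n t = (m + ½) λ.
Minimum at m = 0: t = λ / (4 n) = 600 / (4 × 1.83) = 82.0 nm.

0.0820 μm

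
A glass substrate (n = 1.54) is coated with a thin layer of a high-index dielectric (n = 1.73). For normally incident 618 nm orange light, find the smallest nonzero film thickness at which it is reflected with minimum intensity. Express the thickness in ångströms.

1786 Å

Ray reflecting at the top interface goes from n = 1.0 toward n = 1.73: a half-wave phase shift.
Ray reflecting at the bottom interface goes from n = 1.73 toward n = 1.54: no phase shift.
Net: one phase inversion between the two reflected rays.
So the condition for destructive reflection is 2 n t = m λ.
Minimum nonzero at m = 1: t = λ / (2 n) = 618 / (2 × 1.73) = 179 nm.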